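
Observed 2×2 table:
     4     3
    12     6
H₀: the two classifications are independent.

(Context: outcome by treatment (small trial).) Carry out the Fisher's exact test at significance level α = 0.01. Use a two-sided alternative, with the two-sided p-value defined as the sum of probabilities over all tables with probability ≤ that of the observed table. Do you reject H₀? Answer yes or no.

Margins: r₁=7, r₂=18, c₁=16, c₂=9, n=25
p_obs = C(7,4)·C(18,12)/C(25,16); sum pmf over tables with pmf ≤ p_obs
p-value (two-sided) = 0.67288
At α=0.01: p ≥ α → fail to reject H₀

reject H₀: no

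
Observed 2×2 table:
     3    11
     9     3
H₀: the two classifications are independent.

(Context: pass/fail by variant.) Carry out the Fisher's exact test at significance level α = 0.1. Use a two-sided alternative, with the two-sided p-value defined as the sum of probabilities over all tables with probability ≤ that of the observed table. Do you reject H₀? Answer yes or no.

reject H₀: yes

Margins: r₁=14, r₂=12, c₁=12, c₂=14, n=26
p_obs = C(14,3)·C(12,9)/C(26,12); sum pmf over tables with pmf ≤ p_obs
p-value (two-sided) = 0.01623
At α=0.1: p < α → reject H₀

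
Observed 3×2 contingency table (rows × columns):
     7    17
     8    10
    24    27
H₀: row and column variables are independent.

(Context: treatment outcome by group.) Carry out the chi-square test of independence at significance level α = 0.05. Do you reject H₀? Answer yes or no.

Row totals [24, 18, 51], col totals [39, 54], n=93
χ² = (7−10.06)²/10.06 + (17−13.94)²/13.94 + (8−7.55)²/7.55 + (10−10.45)²/10.45 + (24−21.39)²/21.39 + (27−29.61)²/29.61 = 2.2033
df = 2
p-value (upper-tail) = 0.33232
At α=0.05: p ≥ α → fail to reject H₀

reject H₀: no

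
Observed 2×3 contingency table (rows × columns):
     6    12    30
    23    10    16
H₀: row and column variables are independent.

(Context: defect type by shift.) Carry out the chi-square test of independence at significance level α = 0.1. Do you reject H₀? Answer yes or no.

Row totals [48, 49], col totals [29, 22, 46], n=97
χ² = (6−14.35)²/14.35 + (12−10.89)²/10.89 + (30−22.76)²/22.76 + (23−14.65)²/14.65 + (10−11.11)²/11.11 + (16−23.24)²/23.24 = 14.3994
df = 2
p-value (upper-tail) = 0.00075
At α=0.1: p < α → reject H₀

reject H₀: yes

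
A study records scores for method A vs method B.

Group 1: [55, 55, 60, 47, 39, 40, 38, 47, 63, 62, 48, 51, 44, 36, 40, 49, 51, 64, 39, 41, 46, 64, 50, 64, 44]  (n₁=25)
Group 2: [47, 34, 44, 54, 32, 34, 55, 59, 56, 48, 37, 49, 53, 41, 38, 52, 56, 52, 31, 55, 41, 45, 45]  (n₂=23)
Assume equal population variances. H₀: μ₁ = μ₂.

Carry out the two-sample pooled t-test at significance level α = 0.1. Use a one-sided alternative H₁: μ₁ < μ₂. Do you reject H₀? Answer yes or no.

reject H₀: no

x̄₁=49.480, s₁=9.175, n₁=25
x̄₂=46.000, s₂=8.634, n₂=23
s_p² = [24·9.175² + 22·8.634²]/46 = 79.5704
SE = √(s_p²·(1/25+1/23)) = 2.5773
t = (49.480−46.000)/2.5773 = 1.3503
df = 46
p-value (one-sided, H₁ less) = 0.90823
At α=0.1: p ≥ α → fail to reject H₀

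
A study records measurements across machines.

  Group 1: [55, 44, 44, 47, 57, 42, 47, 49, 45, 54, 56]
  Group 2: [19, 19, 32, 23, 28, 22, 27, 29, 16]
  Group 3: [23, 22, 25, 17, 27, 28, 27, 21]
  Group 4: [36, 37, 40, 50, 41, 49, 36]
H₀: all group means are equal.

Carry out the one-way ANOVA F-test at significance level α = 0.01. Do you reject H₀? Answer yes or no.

Group means [49.09, 23.89, 23.75, 41.29], grand mean 35.257
SSB = Σnᵢ(x̄ᵢ−x̄)² = 4581.959; SSW = ΣΣ(x−x̄ᵢ)² = 838.727
MSB = 4581.959/3 = 1527.3197; MSW = 838.727/31 = 27.0557
F = MSB/MSW = 56.4510
df = (3, 31)
p-value (upper-tail) = 0.00000
At α=0.01: p < α → reject H₀

reject H₀: yes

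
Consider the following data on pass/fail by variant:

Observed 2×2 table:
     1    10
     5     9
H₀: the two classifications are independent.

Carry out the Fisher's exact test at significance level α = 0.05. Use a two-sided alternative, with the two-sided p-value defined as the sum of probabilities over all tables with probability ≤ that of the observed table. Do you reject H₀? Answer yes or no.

Margins: r₁=11, r₂=14, c₁=6, c₂=19, n=25
p_obs = C(11,1)·C(14,5)/C(25,6); sum pmf over tables with pmf ≤ p_obs
p-value (two-sided) = 0.18043
At α=0.05: p ≥ α → fail to reject H₀

reject H₀: no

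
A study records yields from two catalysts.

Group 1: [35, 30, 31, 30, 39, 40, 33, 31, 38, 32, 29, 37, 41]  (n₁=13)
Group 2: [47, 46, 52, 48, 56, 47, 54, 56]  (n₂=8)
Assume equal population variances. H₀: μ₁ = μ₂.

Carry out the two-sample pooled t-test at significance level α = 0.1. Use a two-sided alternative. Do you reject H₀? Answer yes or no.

reject H₀: yes

x̄₁=34.308, s₁=4.231, n₁=13
x̄₂=50.750, s₂=4.234, n₂=8
s_p² = [12·4.231² + 7·4.234²]/19 = 17.9089
SE = √(s_p²·(1/13+1/8)) = 1.9016
t = (34.308−50.750)/1.9016 = -8.6464
df = 19
p-value (two-sided) = 0.00000
At α=0.1: p < α → reject H₀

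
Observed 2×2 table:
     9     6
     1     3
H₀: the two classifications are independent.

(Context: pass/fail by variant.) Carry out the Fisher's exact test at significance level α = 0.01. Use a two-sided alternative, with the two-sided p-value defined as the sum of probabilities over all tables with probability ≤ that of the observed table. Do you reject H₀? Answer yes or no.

Margins: r₁=15, r₂=4, c₁=10, c₂=9, n=19
p_obs = C(15,9)·C(4,1)/C(19,10); sum pmf over tables with pmf ≤ p_obs
p-value (two-sided) = 0.30341
At α=0.01: p ≥ α → fail to reject H₀

reject H₀: no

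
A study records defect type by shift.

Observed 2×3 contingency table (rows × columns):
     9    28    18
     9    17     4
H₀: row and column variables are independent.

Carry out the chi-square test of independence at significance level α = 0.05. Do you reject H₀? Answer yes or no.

reject H₀: no

Row totals [55, 30], col totals [18, 45, 22], n=85
χ² = (9−11.65)²/11.65 + (28−29.12)²/29.12 + (18−14.24)²/14.24 + (9−6.35)²/6.35 + (17−15.88)²/15.88 + (4−7.76)²/7.76 = 4.6470
df = 2
p-value (upper-tail) = 0.09793
At α=0.05: p ≥ α → fail to reject H₀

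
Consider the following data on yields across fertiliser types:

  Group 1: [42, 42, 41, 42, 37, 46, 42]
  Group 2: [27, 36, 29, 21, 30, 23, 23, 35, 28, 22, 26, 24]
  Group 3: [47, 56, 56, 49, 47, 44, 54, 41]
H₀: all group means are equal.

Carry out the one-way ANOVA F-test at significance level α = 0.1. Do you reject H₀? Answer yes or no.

reject H₀: yes

Group means [41.71, 27.00, 49.25], grand mean 37.407
SSB = Σnᵢ(x̄ᵢ−x̄)² = 2551.590; SSW = ΣΣ(x−x̄ᵢ)² = 522.929
MSB = 2551.590/2 = 1275.7950; MSW = 522.929/24 = 21.7887
F = MSB/MSW = 58.5531
df = (2, 24)
p-value (upper-tail) = 0.00000
At α=0.1: p < α → reject H₀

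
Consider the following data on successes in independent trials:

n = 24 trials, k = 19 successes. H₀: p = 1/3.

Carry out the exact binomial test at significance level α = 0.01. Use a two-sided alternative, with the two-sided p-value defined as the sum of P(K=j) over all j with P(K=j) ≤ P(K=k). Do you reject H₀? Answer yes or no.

Exact binomial: n=24, k=19, p₀=1/3=0.3333
P(X=j) = C(n,j)·p₀^j·(1−p₀)^(n−j); p = Σ P(X=j) over j with P(X=j) ≤ P(X=19)
p-value (two-sided) = 0.00001
At α=0.01: p < α → reject H₀

reject H₀: yes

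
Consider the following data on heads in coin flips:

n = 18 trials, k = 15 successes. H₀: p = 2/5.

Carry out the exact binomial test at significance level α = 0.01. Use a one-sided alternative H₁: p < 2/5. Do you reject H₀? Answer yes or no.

Exact binomial: n=18, k=15, p₀=2/5=0.4000
P(X≤15) from Σ C(n,i)·p₀^i·(1−p₀)^(n−i)
p-value (one-sided, H₁ less) = 0.99997
At α=0.01: p ≥ α → fail to reject H₀

reject H₀: no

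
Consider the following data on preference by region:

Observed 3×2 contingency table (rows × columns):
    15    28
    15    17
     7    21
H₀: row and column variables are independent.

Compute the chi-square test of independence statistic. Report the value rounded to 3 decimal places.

Row totals [43, 32, 28], col totals [37, 66], n=103
χ² = (15−15.45)²/15.45 + (28−27.55)²/27.55 + (15−11.50)²/11.50 + (17−20.50)²/20.50 + (7−10.06)²/10.06 + (21−17.94)²/17.94 = 3.1390
df = 2

test statistic = 3.139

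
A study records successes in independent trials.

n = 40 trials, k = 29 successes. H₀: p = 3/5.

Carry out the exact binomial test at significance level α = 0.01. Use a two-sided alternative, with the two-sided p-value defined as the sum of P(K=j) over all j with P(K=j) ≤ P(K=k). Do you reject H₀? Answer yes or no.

Exact binomial: n=40, k=29, p₀=3/5=0.6000
P(X=j) = C(n,j)·p₀^j·(1−p₀)^(n−j); p = Σ P(X=j) over j with P(X=j) ≤ P(X=29)
p-value (two-sided) = 0.14530
At α=0.01: p ≥ α → fail to reject H₀

reject H₀: no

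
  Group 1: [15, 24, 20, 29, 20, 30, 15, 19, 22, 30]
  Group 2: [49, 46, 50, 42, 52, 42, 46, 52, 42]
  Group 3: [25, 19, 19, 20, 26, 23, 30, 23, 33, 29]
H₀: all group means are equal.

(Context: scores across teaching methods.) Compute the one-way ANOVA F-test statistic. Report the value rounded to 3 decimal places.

Group means [22.40, 46.78, 24.70], grand mean 30.759
SSB = Σnᵢ(x̄ᵢ−x̄)² = 3375.255; SSW = ΣΣ(x−x̄ᵢ)² = 644.056
MSB = 3375.255/2 = 1687.6274; MSW = 644.056/26 = 24.7714
F = MSB/MSW = 68.1281
df = (2, 26)

test statistic = 68.128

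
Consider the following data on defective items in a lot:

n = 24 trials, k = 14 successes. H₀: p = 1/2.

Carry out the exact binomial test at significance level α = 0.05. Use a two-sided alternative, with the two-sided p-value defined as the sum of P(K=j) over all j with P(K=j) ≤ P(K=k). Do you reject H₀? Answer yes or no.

Exact binomial: n=24, k=14, p₀=1/2=0.5000
P(X=j) = C(n,j)·p₀^j·(1−p₀)^(n−j); p = Σ P(X=j) over j with P(X=j) ≤ P(X=14)
p-value (two-sided) = 0.54126
At α=0.05: p ≥ α → fail to reject H₀

reject H₀: no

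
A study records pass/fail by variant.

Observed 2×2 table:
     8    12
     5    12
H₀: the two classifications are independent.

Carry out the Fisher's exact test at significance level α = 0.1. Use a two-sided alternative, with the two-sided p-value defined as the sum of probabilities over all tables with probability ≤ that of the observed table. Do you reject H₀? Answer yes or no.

Margins: r₁=20, r₂=17, c₁=13, c₂=24, n=37
p_obs = C(20,8)·C(17,5)/C(37,13); sum pmf over tables with pmf ≤ p_obs
p-value (two-sided) = 0.73070
At α=0.1: p ≥ α → fail to reject H₀

reject H₀: no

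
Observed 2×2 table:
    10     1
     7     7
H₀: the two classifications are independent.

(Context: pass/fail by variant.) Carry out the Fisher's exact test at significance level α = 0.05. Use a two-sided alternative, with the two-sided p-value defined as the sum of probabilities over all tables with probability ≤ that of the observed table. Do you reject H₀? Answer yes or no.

reject H₀: yes

Margins: r₁=11, r₂=14, c₁=17, c₂=8, n=25
p_obs = C(11,10)·C(14,7)/C(25,17); sum pmf over tables with pmf ≤ p_obs
p-value (two-sided) = 0.04211
At α=0.05: p < α → reject H₀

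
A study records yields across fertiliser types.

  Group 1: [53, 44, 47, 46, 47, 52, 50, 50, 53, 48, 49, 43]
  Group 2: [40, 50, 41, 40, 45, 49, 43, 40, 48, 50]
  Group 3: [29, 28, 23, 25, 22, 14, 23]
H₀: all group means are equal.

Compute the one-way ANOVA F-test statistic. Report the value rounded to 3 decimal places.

Group means [48.50, 44.60, 23.43], grand mean 41.103
SSB = Σnᵢ(x̄ᵢ−x̄)² = 2965.575; SSW = ΣΣ(x−x̄ᵢ)² = 433.114
MSB = 2965.575/2 = 1482.7877; MSW = 433.114/26 = 16.6582
F = MSB/MSW = 89.0123
df = (2, 26)

test statistic = 89.012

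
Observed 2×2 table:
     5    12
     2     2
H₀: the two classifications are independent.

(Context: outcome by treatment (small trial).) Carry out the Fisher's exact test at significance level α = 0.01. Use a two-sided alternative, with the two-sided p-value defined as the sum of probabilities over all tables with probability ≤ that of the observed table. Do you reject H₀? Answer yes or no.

Margins: r₁=17, r₂=4, c₁=7, c₂=14, n=21
p_obs = C(17,5)·C(4,2)/C(21,7); sum pmf over tables with pmf ≤ p_obs
p-value (two-sided) = 0.57427
At α=0.01: p ≥ α → fail to reject H₀

reject H₀: no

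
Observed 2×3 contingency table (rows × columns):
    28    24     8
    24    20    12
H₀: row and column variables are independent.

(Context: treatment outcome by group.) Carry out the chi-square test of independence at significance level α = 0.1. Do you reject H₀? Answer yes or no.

Row totals [60, 56], col totals [52, 44, 20], n=116
χ² = (28−26.90)²/26.90 + (24−22.76)²/22.76 + (8−10.34)²/10.34 + (24−25.10)²/25.10 + (20−21.24)²/21.24 + (12−9.66)²/9.66 = 1.3350
df = 2
p-value (upper-tail) = 0.51299
At α=0.1: p ≥ α → fail to reject H₀

reject H₀: no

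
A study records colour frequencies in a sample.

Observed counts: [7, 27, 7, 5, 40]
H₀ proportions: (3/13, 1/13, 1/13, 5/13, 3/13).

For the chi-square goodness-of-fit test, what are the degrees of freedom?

degrees of freedom = 4

df = k − 1 = 5 − 1 = 4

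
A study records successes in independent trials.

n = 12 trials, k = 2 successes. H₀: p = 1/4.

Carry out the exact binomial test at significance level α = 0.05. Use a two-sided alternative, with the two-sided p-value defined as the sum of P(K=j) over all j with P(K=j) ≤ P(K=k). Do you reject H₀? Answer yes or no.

reject H₀: no

Exact binomial: n=12, k=2, p₀=1/4=0.2500
P(X=j) = C(n,j)·p₀^j·(1−p₀)^(n−j); p = Σ P(X=j) over j with P(X=j) ≤ P(X=2)
p-value (two-sided) = 0.74190
At α=0.05: p ≥ α → fail to reject H₀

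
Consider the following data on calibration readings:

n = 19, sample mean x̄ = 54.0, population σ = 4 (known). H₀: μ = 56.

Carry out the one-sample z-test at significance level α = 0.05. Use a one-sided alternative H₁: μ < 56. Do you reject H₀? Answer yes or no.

SE = σ/√n = 4/√19 = 0.9177
z = (x̄−μ₀)/SE = (54.0−56)/0.9177 = -2.1794
p-value (one-sided, H₁ less) = 0.01465
At α=0.05: p < α → reject H₀

reject H₀: yes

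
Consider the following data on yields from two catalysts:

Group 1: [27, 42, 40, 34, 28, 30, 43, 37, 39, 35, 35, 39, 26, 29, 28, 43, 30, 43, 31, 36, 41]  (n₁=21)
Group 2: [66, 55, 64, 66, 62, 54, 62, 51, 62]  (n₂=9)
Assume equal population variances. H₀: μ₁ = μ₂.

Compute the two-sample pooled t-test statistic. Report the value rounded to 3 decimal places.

test statistic = -10.985

x̄₁=35.048, s₁=5.852, n₁=21
x̄₂=60.222, s₂=5.495, n₂=9
s_p² = [20·5.852² + 8·5.495²]/28 = 33.0896
SE = √(s_p²·(1/21+1/9)) = 2.2918
t = (35.048−60.222)/2.2918 = -10.9847
df = 28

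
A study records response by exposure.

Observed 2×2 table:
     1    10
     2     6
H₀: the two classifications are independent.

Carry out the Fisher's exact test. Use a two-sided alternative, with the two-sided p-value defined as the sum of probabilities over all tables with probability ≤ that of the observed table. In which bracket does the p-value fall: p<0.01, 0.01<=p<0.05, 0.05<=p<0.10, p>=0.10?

Margins: r₁=11, r₂=8, c₁=3, c₂=16, n=19
p_obs = C(11,1)·C(8,2)/C(19,3); sum pmf over tables with pmf ≤ p_obs
p-value (two-sided) = 0.54592
→ bracket: p>=0.10

p-value bracket: p>=0.10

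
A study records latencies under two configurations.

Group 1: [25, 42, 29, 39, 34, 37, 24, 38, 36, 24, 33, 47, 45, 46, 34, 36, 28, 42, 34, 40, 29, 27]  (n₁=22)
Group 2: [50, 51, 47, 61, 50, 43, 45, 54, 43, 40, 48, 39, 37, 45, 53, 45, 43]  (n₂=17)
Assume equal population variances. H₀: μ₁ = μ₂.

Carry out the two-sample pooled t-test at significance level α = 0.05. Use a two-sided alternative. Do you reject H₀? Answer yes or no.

x̄₁=34.955, s₁=7.081, n₁=22
x̄₂=46.706, s₂=6.060, n₂=17
s_p² = [21·7.081² + 16·6.060²]/37 = 44.3374
SE = √(s_p²·(1/22+1/17)) = 2.1502
t = (34.955−46.706)/2.1502 = -5.4652
df = 37
p-value (two-sided) = 0.00000
At α=0.05: p < α → reject H₀

reject H₀: yes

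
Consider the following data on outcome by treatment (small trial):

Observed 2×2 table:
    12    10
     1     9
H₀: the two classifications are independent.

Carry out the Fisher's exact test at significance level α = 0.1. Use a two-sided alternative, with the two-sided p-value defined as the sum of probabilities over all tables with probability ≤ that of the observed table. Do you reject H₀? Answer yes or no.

Margins: r₁=22, r₂=10, c₁=13, c₂=19, n=32
p_obs = C(22,12)·C(10,1)/C(32,13); sum pmf over tables with pmf ≤ p_obs
p-value (two-sided) = 0.02367
At α=0.1: p < α → reject H₀

reject H₀: yes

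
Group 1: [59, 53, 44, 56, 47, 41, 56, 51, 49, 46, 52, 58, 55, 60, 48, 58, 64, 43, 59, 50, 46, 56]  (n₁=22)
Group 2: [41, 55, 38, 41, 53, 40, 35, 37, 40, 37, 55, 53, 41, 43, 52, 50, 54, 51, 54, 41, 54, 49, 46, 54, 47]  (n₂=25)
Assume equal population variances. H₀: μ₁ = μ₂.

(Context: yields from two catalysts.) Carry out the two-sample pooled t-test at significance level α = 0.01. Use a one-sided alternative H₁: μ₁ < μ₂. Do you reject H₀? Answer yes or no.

x̄₁=52.318, s₁=6.275, n₁=22
x̄₂=46.440, s₂=6.850, n₂=25
s_p² = [21·6.275² + 24·6.850²]/45 = 43.3985
SE = √(s_p²·(1/22+1/25)) = 1.9258
t = (52.318−46.440)/1.9258 = 3.0524
df = 45
p-value (one-sided, H₁ less) = 0.99810
At α=0.01: p ≥ α → fail to reject H₀

reject H₀: no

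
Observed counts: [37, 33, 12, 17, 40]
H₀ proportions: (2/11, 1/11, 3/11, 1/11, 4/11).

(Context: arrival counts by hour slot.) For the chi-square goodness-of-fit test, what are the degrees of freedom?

df = k − 1 = 5 − 1 = 4

degrees of freedom = 4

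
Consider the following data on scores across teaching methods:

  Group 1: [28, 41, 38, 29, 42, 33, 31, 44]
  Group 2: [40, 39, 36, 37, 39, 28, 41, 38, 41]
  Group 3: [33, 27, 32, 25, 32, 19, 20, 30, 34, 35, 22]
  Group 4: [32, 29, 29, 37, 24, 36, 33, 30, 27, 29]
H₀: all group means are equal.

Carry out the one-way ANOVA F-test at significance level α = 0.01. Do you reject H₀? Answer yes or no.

Group means [35.75, 37.67, 28.09, 30.60], grand mean 32.632
SSB = Σnᵢ(x̄ᵢ−x̄)² = 574.033; SSW = ΣΣ(x−x̄ᵢ)² = 882.809
MSB = 574.033/3 = 191.3443; MSW = 882.809/34 = 25.9650
F = MSB/MSW = 7.3693
df = (3, 34)
p-value (upper-tail) = 0.00062
At α=0.01: p < α → reject H₀

reject H₀: yes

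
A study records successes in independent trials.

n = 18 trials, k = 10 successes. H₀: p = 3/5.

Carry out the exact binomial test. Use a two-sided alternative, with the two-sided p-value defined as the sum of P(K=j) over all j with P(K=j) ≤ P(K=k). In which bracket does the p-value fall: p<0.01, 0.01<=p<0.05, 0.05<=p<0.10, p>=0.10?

Exact binomial: n=18, k=10, p₀=3/5=0.6000
P(X=j) = C(n,j)·p₀^j·(1−p₀)^(n−j); p = Σ P(X=j) over j with P(X=j) ≤ P(X=10)
p-value (two-sided) = 0.81084
→ bracket: p>=0.10

p-value bracket: p>=0.10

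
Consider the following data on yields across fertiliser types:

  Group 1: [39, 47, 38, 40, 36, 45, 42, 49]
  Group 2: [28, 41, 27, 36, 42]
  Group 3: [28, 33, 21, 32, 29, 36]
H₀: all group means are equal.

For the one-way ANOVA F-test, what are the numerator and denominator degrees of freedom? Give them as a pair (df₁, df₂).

degrees of freedom = [2, 16]

k = 3 groups, N = 19 total
df = (k−1, N−k) = (3−1, 19−3) = (2, 16)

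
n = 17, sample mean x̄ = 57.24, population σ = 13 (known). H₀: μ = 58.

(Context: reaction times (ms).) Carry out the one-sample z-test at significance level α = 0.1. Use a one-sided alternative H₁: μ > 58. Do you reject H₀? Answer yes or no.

SE = σ/√n = 13/√17 = 3.1530
z = (x̄−μ₀)/SE = (57.24−58)/3.1530 = -0.2410
p-value (one-sided, H₁ greater) = 0.59524
At α=0.1: p ≥ α → fail to reject H₀

reject H₀: no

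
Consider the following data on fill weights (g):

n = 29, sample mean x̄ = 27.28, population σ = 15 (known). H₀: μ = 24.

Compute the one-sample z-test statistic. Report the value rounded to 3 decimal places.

SE = σ/√n = 15/√29 = 2.7854
z = (x̄−μ₀)/SE = (27.28−24)/2.7854 = 1.1776

test statistic = 1.178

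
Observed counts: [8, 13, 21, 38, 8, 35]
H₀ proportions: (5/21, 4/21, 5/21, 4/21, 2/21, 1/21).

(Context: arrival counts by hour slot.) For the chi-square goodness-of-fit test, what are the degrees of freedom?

degrees of freedom = 5

df = k − 1 = 6 − 1 = 5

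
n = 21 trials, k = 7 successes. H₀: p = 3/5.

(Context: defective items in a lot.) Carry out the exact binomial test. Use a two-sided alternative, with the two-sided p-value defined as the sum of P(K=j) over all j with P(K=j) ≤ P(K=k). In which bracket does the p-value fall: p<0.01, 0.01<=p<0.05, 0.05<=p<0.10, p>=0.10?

Exact binomial: n=21, k=7, p₀=3/5=0.6000
P(X=j) = C(n,j)·p₀^j·(1−p₀)^(n−j); p = Σ P(X=j) over j with P(X=j) ≤ P(X=7)
p-value (two-sided) = 0.02331
→ bracket: 0.01<=p<0.05

p-value bracket: 0.01<=p<0.05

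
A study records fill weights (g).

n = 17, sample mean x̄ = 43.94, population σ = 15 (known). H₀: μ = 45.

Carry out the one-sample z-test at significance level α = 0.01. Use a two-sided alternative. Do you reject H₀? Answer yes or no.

reject H₀: no

SE = σ/√n = 15/√17 = 3.6380
z = (x̄−μ₀)/SE = (43.94−45)/3.6380 = -0.2914
p-value (two-sided) = 0.77077
At α=0.01: p ≥ α → fail to reject H₀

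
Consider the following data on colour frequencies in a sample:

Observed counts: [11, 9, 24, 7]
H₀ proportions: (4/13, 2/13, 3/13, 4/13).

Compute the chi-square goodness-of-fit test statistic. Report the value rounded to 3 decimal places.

test statistic = 19.098

n = 51; E_i = n·p_i = [15.69, 7.85, 11.77, 15.69]
χ² = (11−15.69)²/15.69 + (9−7.85)²/7.85 + (24−11.77)²/11.77 + (7−15.69)²/15.69 = 19.0980
df = 3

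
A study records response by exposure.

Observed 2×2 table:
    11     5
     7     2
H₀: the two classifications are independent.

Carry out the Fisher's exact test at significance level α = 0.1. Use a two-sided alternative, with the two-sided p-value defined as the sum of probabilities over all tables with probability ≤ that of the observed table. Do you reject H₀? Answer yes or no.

Margins: r₁=16, r₂=9, c₁=18, c₂=7, n=25
p_obs = C(16,11)·C(9,7)/C(25,18); sum pmf over tables with pmf ≤ p_obs
p-value (two-sided) = 1.00000
At α=0.1: p ≥ α → fail to reject H₀

reject H₀: no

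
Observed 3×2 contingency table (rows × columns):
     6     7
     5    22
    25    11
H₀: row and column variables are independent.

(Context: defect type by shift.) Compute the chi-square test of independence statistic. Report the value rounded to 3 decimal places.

test statistic = 16.059

Row totals [13, 27, 36], col totals [36, 40], n=76
χ² = (6−6.16)²/6.16 + (7−6.84)²/6.84 + (5−12.79)²/12.79 + (22−14.21)²/14.21 + (25−17.05)²/17.05 + (11−18.95)²/18.95 = 16.0590
df = 2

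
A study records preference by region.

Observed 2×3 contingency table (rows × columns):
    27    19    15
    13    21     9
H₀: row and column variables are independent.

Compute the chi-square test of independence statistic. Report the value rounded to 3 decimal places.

Row totals [61, 43], col totals [40, 40, 24], n=104
χ² = (27−23.46)²/23.46 + (19−23.46)²/23.46 + (15−14.08)²/14.08 + (13−16.54)²/16.54 + (21−16.54)²/16.54 + (9−9.92)²/9.92 = 3.4891
df = 2

test statistic = 3.489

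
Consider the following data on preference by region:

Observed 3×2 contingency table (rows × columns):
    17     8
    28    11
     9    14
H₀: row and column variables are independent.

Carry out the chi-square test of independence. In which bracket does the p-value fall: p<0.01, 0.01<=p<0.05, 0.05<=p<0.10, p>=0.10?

Row totals [25, 39, 23], col totals [54, 33], n=87
χ² = (17−15.52)²/15.52 + (8−9.48)²/9.48 + (28−24.21)²/24.21 + (11−14.79)²/14.79 + (9−14.28)²/14.28 + (14−8.72)²/8.72 = 7.0808
df = 2
p-value (upper-tail) = 0.02900
→ bracket: 0.01<=p<0.05

p-value bracket: 0.01<=p<0.05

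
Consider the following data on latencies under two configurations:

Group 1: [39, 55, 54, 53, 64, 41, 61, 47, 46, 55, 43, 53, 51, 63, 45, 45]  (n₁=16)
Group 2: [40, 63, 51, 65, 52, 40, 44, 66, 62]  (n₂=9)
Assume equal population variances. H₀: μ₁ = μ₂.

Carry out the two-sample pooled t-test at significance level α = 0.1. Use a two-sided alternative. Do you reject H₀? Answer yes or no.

x̄₁=50.938, s₁=7.672, n₁=16
x̄₂=53.667, s₂=10.689, n₂=9
s_p² = [15·7.672² + 8·10.689²]/23 = 78.1277
SE = √(s_p²·(1/16+1/9)) = 3.6829
t = (50.938−53.667)/3.6829 = -0.7410
df = 23
p-value (two-sided) = 0.46617
At α=0.1: p ≥ α → fail to reject H₀

reject H₀: no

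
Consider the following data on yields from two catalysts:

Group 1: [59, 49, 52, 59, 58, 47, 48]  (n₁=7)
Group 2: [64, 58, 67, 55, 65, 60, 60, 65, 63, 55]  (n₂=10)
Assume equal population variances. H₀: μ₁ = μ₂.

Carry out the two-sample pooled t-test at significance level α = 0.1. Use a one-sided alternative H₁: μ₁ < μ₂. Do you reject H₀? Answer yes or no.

reject H₀: yes

x̄₁=53.143, s₁=5.398, n₁=7
x̄₂=61.200, s₂=4.264, n₂=10
s_p² = [6·5.398² + 9·4.264²]/15 = 22.5638
SE = √(s_p²·(1/7+1/10)) = 2.3409
t = (53.143−61.200)/2.3409 = -3.4419
df = 15
p-value (one-sided, H₁ less) = 0.00182
At α=0.1: p < α → reject H₀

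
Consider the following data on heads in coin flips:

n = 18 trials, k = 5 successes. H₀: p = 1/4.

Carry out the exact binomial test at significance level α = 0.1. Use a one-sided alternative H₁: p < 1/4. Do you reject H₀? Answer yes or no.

reject H₀: no

Exact binomial: n=18, k=5, p₀=1/4=0.2500
P(X≤5) from Σ C(n,i)·p₀^i·(1−p₀)^(n−i)
p-value (one-sided, H₁ less) = 0.71745
At α=0.1: p ≥ α → fail to reject H₀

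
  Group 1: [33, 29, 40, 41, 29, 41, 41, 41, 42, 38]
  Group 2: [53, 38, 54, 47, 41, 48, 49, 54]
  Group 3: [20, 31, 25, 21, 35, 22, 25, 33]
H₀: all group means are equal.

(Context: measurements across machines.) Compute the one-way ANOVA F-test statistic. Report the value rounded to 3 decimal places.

Group means [37.50, 48.00, 26.50], grand mean 37.346
SSB = Σnᵢ(x̄ᵢ−x̄)² = 1849.385; SSW = ΣΣ(x−x̄ᵢ)² = 720.500
MSB = 1849.385/2 = 924.6923; MSW = 720.500/23 = 31.3261
F = MSB/MSW = 29.5183
df = (2, 23)

test statistic = 29.518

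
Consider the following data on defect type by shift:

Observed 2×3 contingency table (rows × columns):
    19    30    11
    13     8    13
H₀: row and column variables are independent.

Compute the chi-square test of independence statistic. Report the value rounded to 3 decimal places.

Row totals [60, 34], col totals [32, 38, 24], n=94
χ² = (19−20.43)²/20.43 + (30−24.26)²/24.26 + (11−15.32)²/15.32 + (13−11.57)²/11.57 + (8−13.74)²/13.74 + (13−8.68)²/8.68 = 7.4034
df = 2

test statistic = 7.403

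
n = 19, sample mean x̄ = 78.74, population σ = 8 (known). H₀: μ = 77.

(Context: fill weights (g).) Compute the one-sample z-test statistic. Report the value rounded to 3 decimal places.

SE = σ/√n = 8/√19 = 1.8353
z = (x̄−μ₀)/SE = (78.74−77)/1.8353 = 0.9481

test statistic = 0.948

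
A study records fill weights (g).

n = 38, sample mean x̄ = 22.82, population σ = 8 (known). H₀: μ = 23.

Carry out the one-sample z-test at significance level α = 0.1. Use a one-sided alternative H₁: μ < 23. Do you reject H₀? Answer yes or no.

reject H₀: no

SE = σ/√n = 8/√38 = 1.2978
z = (x̄−μ₀)/SE = (22.82−23)/1.2978 = -0.1387
p-value (one-sided, H₁ less) = 0.44484
At α=0.1: p ≥ α → fail to reject H₀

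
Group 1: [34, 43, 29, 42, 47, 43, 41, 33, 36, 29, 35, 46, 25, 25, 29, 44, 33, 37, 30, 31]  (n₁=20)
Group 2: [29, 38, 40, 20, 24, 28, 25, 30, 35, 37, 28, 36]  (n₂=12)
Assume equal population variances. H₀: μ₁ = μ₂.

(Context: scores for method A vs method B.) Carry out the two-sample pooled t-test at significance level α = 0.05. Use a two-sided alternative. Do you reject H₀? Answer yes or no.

reject H₀: no

x̄₁=35.600, s₁=6.939, n₁=20
x̄₂=30.833, s₂=6.293, n₂=12
s_p² = [19·6.939² + 11·6.293²]/30 = 45.0156
SE = √(s_p²·(1/20+1/12)) = 2.4499
t = (35.600−30.833)/2.4499 = 1.9456
df = 30
p-value (two-sided) = 0.06112
At α=0.05: p ≥ α → fail to reject H₀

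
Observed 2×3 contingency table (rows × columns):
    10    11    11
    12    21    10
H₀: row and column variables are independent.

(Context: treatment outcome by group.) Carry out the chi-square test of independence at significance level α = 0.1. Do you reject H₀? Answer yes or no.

reject H₀: no

Row totals [32, 43], col totals [22, 32, 21], n=75
χ² = (10−9.39)²/9.39 + (11−13.65)²/13.65 + (11−8.96)²/8.96 + (12−12.61)²/12.61 + (21−18.35)²/18.35 + (10−12.04)²/12.04 = 1.7794
df = 2
p-value (upper-tail) = 0.41078
At α=0.1: p ≥ α → fail to reject H₀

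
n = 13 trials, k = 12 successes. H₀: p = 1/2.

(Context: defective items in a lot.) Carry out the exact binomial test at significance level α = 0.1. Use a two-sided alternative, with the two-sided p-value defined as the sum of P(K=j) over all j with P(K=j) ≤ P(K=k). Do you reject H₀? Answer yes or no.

reject H₀: yes

Exact binomial: n=13, k=12, p₀=1/2=0.5000
P(X=j) = C(n,j)·p₀^j·(1−p₀)^(n−j); p = Σ P(X=j) over j with P(X=j) ≤ P(X=12)
p-value (two-sided) = 0.00342
At α=0.1: p < α → reject H₀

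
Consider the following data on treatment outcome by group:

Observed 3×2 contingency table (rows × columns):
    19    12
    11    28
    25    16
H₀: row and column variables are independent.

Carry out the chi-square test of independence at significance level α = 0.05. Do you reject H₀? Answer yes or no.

reject H₀: yes

Row totals [31, 39, 41], col totals [55, 56], n=111
χ² = (19−15.36)²/15.36 + (12−15.64)²/15.64 + (11−19.32)²/19.32 + (28−19.68)²/19.68 + (25−20.32)²/20.32 + (16−20.68)²/20.68 = 10.9584
df = 2
p-value (upper-tail) = 0.00417
At α=0.05: p < α → reject H₀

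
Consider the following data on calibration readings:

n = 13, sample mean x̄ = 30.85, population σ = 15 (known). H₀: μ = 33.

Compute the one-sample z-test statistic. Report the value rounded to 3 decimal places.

test statistic = -0.517

SE = σ/√n = 15/√13 = 4.1603
z = (x̄−μ₀)/SE = (30.85−33)/4.1603 = -0.5168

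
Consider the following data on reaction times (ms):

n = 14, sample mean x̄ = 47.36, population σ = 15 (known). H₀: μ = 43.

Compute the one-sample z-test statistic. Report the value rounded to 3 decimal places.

SE = σ/√n = 15/√14 = 4.0089
z = (x̄−μ₀)/SE = (47.36−43)/4.0089 = 1.0876

test statistic = 1.088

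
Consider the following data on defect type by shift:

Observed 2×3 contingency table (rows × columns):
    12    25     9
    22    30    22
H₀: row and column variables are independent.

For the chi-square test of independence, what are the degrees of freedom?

degrees of freedom = 2

df = (r−1)(c−1) = (2−1)·(3−1) = 2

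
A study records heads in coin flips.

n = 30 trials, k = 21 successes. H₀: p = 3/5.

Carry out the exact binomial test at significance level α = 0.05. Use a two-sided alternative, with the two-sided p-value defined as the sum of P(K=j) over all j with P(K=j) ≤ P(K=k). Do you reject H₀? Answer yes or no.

reject H₀: no

Exact binomial: n=30, k=21, p₀=3/5=0.6000
P(X=j) = C(n,j)·p₀^j·(1−p₀)^(n−j); p = Σ P(X=j) over j with P(X=j) ≤ P(X=21)
p-value (two-sided) = 0.35166
At α=0.05: p ≥ α → fail to reject H₀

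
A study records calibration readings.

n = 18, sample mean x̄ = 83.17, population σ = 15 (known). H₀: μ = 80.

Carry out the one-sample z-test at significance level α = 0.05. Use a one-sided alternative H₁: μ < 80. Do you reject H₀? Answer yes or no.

SE = σ/√n = 15/√18 = 3.5355
z = (x̄−μ₀)/SE = (83.17−80)/3.5355 = 0.8966
p-value (one-sided, H₁ less) = 0.81504
At α=0.05: p ≥ α → fail to reject H₀

reject H₀: no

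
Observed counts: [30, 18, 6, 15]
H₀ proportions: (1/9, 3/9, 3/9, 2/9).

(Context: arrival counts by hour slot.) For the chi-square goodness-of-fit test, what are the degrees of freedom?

df = k − 1 = 4 − 1 = 3

degrees of freedom = 3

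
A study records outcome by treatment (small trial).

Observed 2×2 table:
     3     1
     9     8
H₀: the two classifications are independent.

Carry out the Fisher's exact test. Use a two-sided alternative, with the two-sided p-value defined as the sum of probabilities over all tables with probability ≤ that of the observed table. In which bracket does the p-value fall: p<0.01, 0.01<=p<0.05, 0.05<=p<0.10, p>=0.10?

p-value bracket: p>=0.10

Margins: r₁=4, r₂=17, c₁=12, c₂=9, n=21
p_obs = C(4,3)·C(17,9)/C(21,12); sum pmf over tables with pmf ≤ p_obs
p-value (two-sided) = 0.60301
→ bracket: p>=0.10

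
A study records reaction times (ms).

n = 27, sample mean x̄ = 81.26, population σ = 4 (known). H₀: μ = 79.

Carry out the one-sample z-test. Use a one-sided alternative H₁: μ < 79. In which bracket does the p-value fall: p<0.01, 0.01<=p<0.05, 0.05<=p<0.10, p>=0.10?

SE = σ/√n = 4/√27 = 0.7698
z = (x̄−μ₀)/SE = (81.26−79)/0.7698 = 2.9358
p-value (one-sided, H₁ less) = 0.99834
→ bracket: p>=0.10

p-value bracket: p>=0.10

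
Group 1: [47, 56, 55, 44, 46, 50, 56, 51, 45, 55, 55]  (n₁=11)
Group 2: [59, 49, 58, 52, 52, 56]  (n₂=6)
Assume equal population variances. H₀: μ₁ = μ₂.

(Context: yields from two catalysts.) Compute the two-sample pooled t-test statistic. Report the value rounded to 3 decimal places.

x̄₁=50.909, s₁=4.742, n₁=11
x̄₂=54.333, s₂=3.933, n₂=6
s_p² = [10·4.742² + 5·3.933²]/15 = 20.1495
SE = √(s_p²·(1/11+1/6)) = 2.2782
t = (50.909−54.333)/2.2782 = -1.5031
df = 15

test statistic = -1.503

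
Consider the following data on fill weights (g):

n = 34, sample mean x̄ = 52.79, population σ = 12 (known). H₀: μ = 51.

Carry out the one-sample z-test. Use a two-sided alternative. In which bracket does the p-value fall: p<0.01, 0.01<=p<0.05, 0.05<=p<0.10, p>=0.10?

SE = σ/√n = 12/√34 = 2.0580
z = (x̄−μ₀)/SE = (52.79−51)/2.0580 = 0.8698
p-value (two-sided) = 0.38442
→ bracket: p>=0.10

p-value bracket: p>=0.10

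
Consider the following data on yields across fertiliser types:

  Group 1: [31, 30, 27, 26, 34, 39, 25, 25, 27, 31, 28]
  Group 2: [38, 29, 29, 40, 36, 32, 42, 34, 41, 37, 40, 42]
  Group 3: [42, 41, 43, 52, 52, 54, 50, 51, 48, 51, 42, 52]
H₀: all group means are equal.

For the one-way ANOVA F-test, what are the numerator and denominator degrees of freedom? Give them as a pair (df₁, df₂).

k = 3 groups, N = 35 total
df = (k−1, N−k) = (3−1, 35−3) = (2, 32)

degrees of freedom = [2, 32]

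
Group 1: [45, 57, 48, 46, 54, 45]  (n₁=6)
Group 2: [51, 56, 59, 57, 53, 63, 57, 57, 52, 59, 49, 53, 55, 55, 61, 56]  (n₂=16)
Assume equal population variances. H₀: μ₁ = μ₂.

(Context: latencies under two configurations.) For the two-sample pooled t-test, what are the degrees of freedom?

df = n₁ + n₂ − 2 = 6 + 16 − 2 = 20

degrees of freedom = 20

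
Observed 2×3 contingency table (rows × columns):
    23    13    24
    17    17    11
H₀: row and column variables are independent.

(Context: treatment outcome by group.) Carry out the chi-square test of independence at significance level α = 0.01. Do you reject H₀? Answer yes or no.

Row totals [60, 45], col totals [40, 30, 35], n=105
χ² = (23−22.86)²/22.86 + (13−17.14)²/17.14 + (24−20.00)²/20.00 + (17−17.14)²/17.14 + (17−12.86)²/12.86 + (11−15.00)²/15.00 = 4.2049
df = 2
p-value (upper-tail) = 0.12216
At α=0.01: p ≥ α → fail to reject H₀

reject H₀: no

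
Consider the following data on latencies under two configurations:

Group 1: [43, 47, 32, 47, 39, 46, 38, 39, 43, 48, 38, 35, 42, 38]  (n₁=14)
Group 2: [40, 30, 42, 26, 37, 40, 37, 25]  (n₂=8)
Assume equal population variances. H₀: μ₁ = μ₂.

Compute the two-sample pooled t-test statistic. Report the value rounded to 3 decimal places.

x̄₁=41.071, s₁=4.859, n₁=14
x̄₂=34.625, s₂=6.675, n₂=8
s_p² = [13·4.859² + 7·6.675²]/20 = 30.9402
SE = √(s_p²·(1/14+1/8)) = 2.4653
t = (41.071−34.625)/2.4653 = 2.6149
df = 20

test statistic = 2.615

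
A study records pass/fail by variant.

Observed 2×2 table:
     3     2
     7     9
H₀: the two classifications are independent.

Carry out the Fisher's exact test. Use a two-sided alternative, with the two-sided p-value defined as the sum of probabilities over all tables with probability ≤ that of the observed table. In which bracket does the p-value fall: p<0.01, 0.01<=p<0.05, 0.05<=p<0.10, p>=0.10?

Margins: r₁=5, r₂=16, c₁=10, c₂=11, n=21
p_obs = C(5,3)·C(16,7)/C(21,10); sum pmf over tables with pmf ≤ p_obs
p-value (two-sided) = 0.63512
→ bracket: p>=0.10

p-value bracket: p>=0.10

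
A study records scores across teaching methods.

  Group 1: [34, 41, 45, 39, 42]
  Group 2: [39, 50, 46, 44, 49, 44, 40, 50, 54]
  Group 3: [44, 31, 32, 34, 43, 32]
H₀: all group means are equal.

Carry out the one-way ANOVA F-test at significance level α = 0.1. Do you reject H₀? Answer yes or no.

reject H₀: yes

Group means [40.20, 46.22, 36.00], grand mean 41.650
SSB = Σnᵢ(x̄ᵢ−x̄)² = 390.194; SSW = ΣΣ(x−x̄ᵢ)² = 438.356
MSB = 390.194/2 = 195.0972; MSW = 438.356/17 = 25.7856
F = MSB/MSW = 7.5661
df = (2, 17)
p-value (upper-tail) = 0.00446
At α=0.1: p < α → reject H₀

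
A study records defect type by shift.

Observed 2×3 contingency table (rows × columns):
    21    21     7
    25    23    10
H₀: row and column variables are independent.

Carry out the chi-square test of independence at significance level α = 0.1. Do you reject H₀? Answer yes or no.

reject H₀: no

Row totals [49, 58], col totals [46, 44, 17], n=107
χ² = (21−21.07)²/21.07 + (21−20.15)²/20.15 + (7−7.79)²/7.79 + (25−24.93)²/24.93 + (23−23.85)²/23.85 + (10−9.21)²/9.21 = 0.2126
df = 2
p-value (upper-tail) = 0.89914
At α=0.1: p ≥ α → fail to reject H₀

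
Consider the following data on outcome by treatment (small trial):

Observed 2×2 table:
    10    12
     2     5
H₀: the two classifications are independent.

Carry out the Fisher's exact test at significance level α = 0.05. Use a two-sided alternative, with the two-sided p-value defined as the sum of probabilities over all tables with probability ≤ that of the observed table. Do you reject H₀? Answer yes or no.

reject H₀: no

Margins: r₁=22, r₂=7, c₁=12, c₂=17, n=29
p_obs = C(22,10)·C(7,2)/C(29,12); sum pmf over tables with pmf ≤ p_obs
p-value (two-sided) = 0.66453
At α=0.05: p ≥ α → fail to reject H₀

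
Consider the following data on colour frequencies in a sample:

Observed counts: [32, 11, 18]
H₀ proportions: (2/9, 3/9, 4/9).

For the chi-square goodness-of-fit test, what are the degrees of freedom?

df = k − 1 = 3 − 1 = 2

degrees of freedom = 2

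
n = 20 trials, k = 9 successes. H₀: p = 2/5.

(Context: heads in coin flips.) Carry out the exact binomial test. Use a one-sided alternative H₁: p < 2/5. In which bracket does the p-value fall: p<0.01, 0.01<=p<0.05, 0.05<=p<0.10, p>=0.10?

Exact binomial: n=20, k=9, p₀=2/5=0.4000
P(X≤9) from Σ C(n,i)·p₀^i·(1−p₀)^(n−i)
p-value (one-sided, H₁ less) = 0.75534
→ bracket: p>=0.10

p-value bracket: p>=0.10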